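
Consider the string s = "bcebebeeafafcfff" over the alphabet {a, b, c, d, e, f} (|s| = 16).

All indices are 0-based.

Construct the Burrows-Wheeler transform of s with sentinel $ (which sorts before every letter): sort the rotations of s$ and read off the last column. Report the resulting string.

rank  rotation           last
    0  $bcebebeeafafcfff  f
    1  afafcfff$bcebebee  e
    2  afcfff$bcebebeeaf  f
    3  bcebebeeafafcfff$  $
    4  bebeeafafcfff$bce  e
    5  beeafafcfff$bcebe  e
    6  cebebeeafafcfff$b  b
    7  cfff$bcebebeeafaf  f
    8  eafafcfff$bcebebe  e
    9  ebebeeafafcfff$bc  c
   10  ebeeafafcfff$bceb  b
   11  eeafafcfff$bcebeb  b
   12  f$bcebebeeafafcff  f
   13  fafcfff$bcebebeea  a
   14  fcfff$bcebebeeafa  a
   15  ff$bcebebeeafafcf  f
   16  fff$bcebebeeafafc  c

fef$eebfecbbfaafc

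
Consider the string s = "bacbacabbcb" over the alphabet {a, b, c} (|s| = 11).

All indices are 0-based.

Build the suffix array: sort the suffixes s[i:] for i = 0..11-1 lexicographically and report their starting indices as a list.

[6, 4, 1, 10, 3, 0, 7, 8, 5, 9, 2]

sorted suffixes:
  #0 SA[0]=6  'abbcb'
  #1 SA[1]=4  'acabbcb'
  #2 SA[2]=1  'acbacabbcb'
  #3 SA[3]=10  'b'
  #4 SA[4]=3  'bacabbcb'
  #5 SA[5]=0  'bacbacabbcb'
  #6 SA[6]=7  'bbcb'
  #7 SA[7]=8  'bcb'
  #8 SA[8]=5  'cabbcb'
  #9 SA[9]=9  'cb'
  #10 SA[10]=2  'cbacabbcb'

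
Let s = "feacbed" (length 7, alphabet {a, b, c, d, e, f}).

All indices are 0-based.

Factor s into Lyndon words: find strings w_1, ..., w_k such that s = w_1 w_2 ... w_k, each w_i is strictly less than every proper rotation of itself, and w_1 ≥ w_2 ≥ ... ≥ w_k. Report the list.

["f", "e", "acbed"]

emit factor 1: 'f' (i=0, period=1)
emit factor 2: 'e' (i=1, period=1)
emit factor 3: 'acbed' (i=2, period=5)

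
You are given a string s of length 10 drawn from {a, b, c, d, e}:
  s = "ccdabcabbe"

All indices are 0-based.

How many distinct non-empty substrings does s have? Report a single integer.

sorted suffixes:
  #0 SA[0]=6  'abbe'
  #1 SA[1]=3  'abcabbe'
  #2 SA[2]=7  'bbe'
  #3 SA[3]=4  'bcabbe'
  #4 SA[4]=8  'be'
  #5 SA[5]=5  'cabbe'
  #6 SA[6]=0  'ccdabcabbe'
  #7 SA[7]=1  'cdabcabbe'
  #8 SA[8]=2  'dabcabbe'
  #9 SA[9]=9  'e'

SA = [6, 3, 7, 4, 8, 5, 0, 1, 2, 9]
[i] adj suffixes → lcp
  [1] 6/3 → 2 ('ab')
  [2] 3/7 → 0 ('')
  [3] 7/4 → 1 ('b')
  [4] 4/8 → 1 ('b')
  [5] 8/5 → 0 ('')
  [6] 5/0 → 1 ('c')
  [7] 0/1 → 1 ('c')
  [8] 1/2 → 0 ('')
  [9] 2/9 → 0 ('')

n(n+1)/2 = 10·11/2 = 55
Σ LCP = 0 + 2 + 0 + 1 + 1 + 0 + 1 + 1 + 0 + 0 = 6
distinct = 55 − 6 = 49

49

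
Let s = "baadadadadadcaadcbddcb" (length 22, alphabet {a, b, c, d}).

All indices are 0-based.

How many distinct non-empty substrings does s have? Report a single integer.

sorted suffixes:
  #0 SA[0]=1  'aadadadadadcaadcbddcb'
  #1 SA[1]=13  'aadcbddcb'
  #2 SA[2]=2  'adadadadadcaadcbddcb'
  #3 SA[3]=4  'adadadadcaadcbddcb'
  #4 SA[4]=6  'adadadcaadcbddcb'
  #5 SA[5]=8  'adadcaadcbddcb'
  #6 SA[6]=10  'adcaadcbddcb'
  #7 SA[7]=14  'adcbddcb'
  #8 SA[8]=21  'b'
  #9 SA[9]=0  'baadadadadadcaadcbddcb'
  #10 SA[10]=17  'bddcb'
  #11 SA[11]=12  'caadcbddcb'
  #12 SA[12]=20  'cb'
  #13 SA[13]=16  'cbddcb'
  #14 SA[14]=3  'dadadadadcaadcbddcb'
  #15 SA[15]=5  'dadadadcaadcbddcb'
  #16 SA[16]=7  'dadadcaadcbddcb'
  #17 SA[17]=9  'dadcaadcbddcb'
  #18 SA[18]=11  'dcaadcbddcb'
  #19 SA[19]=19  'dcb'
  #20 SA[20]=15  'dcbddcb'
  #21 SA[21]=18  'ddcb'

SA = [1, 13, 2, 4, 6, 8, 10, 14, 21, 0, 17, 12, 20, 16, 3, 5, 7, 9, 11, 19, 15, 18]
i: (SA[i-1],SA[i]) lcp shared
  1: (1,13) 3 'aad'
  2: (13,2) 1 'a'
  3: (2,4) 8 'adadadad'
  4: (4,6) 6 'adadad'
  5: (6,8) 4 'adad'
  6: (8,10) 2 'ad'
  7: (10,14) 3 'adc'
  8: (14,21) 0 ''
  9: (21,0) 1 'b'
  10: (0,17) 1 'b'
  11: (17,12) 0 ''
  12: (12,20) 1 'c'
  13: (20,16) 2 'cb'
  14: (16,3) 0 ''
  15: (3,5) 7 'dadadad'
  16: (5,7) 5 'dadad'
  17: (7,9) 3 'dad'
  18: (9,11) 1 'd'
  19: (11,19) 2 'dc'
  20: (19,15) 3 'dcb'
  21: (15,18) 1 'd'

n(n+1)/2 = 22·23/2 = 253
Σ LCP = 0 + 3 + 1 + 8 + 6 + 4 + 2 + 3 + 0 + 1 + 1 + 0 + 1 + 2 + 0 + 7 + 5 + 3 + 1 + 2 + 3 + 1 = 54
distinct = 253 − 54 = 199

199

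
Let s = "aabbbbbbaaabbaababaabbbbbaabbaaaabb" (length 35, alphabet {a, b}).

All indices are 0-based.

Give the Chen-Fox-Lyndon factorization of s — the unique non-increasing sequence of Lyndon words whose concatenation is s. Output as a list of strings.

["aabbbbbb", "aaabbaababaabbbbbaabb", "aaaabb"]

emit factor 1: 'aabbbbbb' (i=0, period=8)
emit factor 2: 'aaabbaababaabbbbbaabb' (i=8, period=21)
emit factor 3: 'aaaabb' (i=29, period=6)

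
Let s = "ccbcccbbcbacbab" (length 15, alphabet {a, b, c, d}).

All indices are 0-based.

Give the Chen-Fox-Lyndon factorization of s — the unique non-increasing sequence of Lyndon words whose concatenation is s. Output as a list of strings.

emit factor 1: 'c' (i=0, period=1)
emit factor 2: 'c' (i=1, period=1)
emit factor 3: 'bccc' (i=2, period=4)
emit factor 4: 'bbc' (i=6, period=3)
emit factor 5: 'b' (i=9, period=1)
emit factor 6: 'acb' (i=10, period=3)
emit factor 7: 'ab' (i=13, period=2)

["c", "c", "bccc", "bbc", "b", "acb", "ab"]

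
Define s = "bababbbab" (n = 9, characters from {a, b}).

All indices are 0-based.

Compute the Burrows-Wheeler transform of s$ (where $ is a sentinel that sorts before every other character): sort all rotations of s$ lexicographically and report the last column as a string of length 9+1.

rank  rotation    last
    0  $bababbbab  b
    1  ab$bababbb  b
    2  ababbbab$b  b
    3  abbbab$bab  b
    4  b$bababbba  a
    5  bab$bababb  b
    6  bababbbab$  $
    7  babbbab$ba  a
    8  bbab$babab  b
    9  bbbab$baba  a

bbbbab$aba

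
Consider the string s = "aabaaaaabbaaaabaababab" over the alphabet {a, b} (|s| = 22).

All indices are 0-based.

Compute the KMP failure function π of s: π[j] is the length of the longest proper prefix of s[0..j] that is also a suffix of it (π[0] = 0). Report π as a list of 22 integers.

[0, 1, 0, 1, 2, 2, 2, 2, 3, 0, 1, 2, 2, 2, 3, 4, 5, 3, 4, 0, 1, 0]

π[0] = 0
j=1 s[j]='a': π[1]=1 (border 'a')
j=2 s[j]='b': k: 1→0; π[2]=0 (border '')
j=3 s[j]='a': π[3]=1 (border 'a')
j=4 s[j]='a': π[4]=2 (border 'aa')
j=5 s[j]='a': k: 2→1; π[5]=2 (border 'aa')
j=6 s[j]='a': k: 2→1; π[6]=2 (border 'aa')
j=7 s[j]='a': k: 2→1; π[7]=2 (border 'aa')
j=8 s[j]='b': π[8]=3 (border 'aab')
j=9 s[j]='b': k: 3→0; π[9]=0 (border '')
j=10 s[j]='a': π[10]=1 (border 'a')
j=11 s[j]='a': π[11]=2 (border 'aa')
j=12 s[j]='a': k: 2→1; π[12]=2 (border 'aa')
j=13 s[j]='a': k: 2→1; π[13]=2 (border 'aa')
j=14 s[j]='b': π[14]=3 (border 'aab')
j=15 s[j]='a': π[15]=4 (border 'aaba')
j=16 s[j]='a': π[16]=5 (border 'aabaa')
j=17 s[j]='b': k: 5→2; π[17]=3 (border 'aab')
j=18 s[j]='a': π[18]=4 (border 'aaba')
j=19 s[j]='b': k: 4→1→0; π[19]=0 (border '')
j=20 s[j]='a': π[20]=1 (border 'a')
j=21 s[j]='b': k: 1→0; π[21]=0 (border '')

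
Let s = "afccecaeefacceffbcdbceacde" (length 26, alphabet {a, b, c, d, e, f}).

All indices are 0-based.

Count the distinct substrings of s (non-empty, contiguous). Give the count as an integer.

rank | idx | suffix
   0 |  10 | acceffbcdbceacde
   1 |  22 | acde
   2 |   6 | aeefacceffbcdbceacde
   3 |   0 | afccecaeefacceffbcdbceacde
   4 |  16 | bcdbceacde
   5 |  19 | bceacde
   6 |   5 | caeefacceffbcdbceacde
   7 |   2 | ccecaeefacceffbcdbceacde
   8 |  11 | cceffbcdbceacde
   9 |  17 | cdbceacde
  10 |  23 | cde
  11 |  20 | ceacde
  12 |   3 | cecaeefacceffbcdbceacde
  13 |  12 | ceffbcdbceacde
  14 |  18 | dbceacde
  15 |  24 | de
  16 |  25 | e
  17 |  21 | eacde
  18 |   4 | ecaeefacceffbcdbceacde
  19 |   7 | eefacceffbcdbceacde
  20 |   8 | efacceffbcdbceacde
  21 |  13 | effbcdbceacde
  22 |   9 | facceffbcdbceacde
  23 |  15 | fbcdbceacde
  24 |   1 | fccecaeefacceffbcdbceacde
  25 |  14 | ffbcdbceacde

SA = [10, 22, 6, 0, 16, 19, 5, 2, 11, 17, 23, 20, 3, 12, 18, 24, 25, 21, 4, 7, 8, 13, 9, 15, 1, 14]
i: (SA[i-1],SA[i]) lcp shared
  1: (10,22) 2 'ac'
  2: (22,6) 1 'a'
  3: (6,0) 1 'a'
  4: (0,16) 0 ''
  5: (16,19) 2 'bc'
  6: (19,5) 0 ''
  7: (5,2) 1 'c'
  8: (2,11) 3 'cce'
  9: (11,17) 1 'c'
  10: (17,23) 2 'cd'
  11: (23,20) 1 'c'
  12: (20,3) 2 'ce'
  13: (3,12) 2 'ce'
  14: (12,18) 0 ''
  15: (18,24) 1 'd'
  16: (24,25) 0 ''
  17: (25,21) 1 'e'
  18: (21,4) 1 'e'
  19: (4,7) 1 'e'
  20: (7,8) 1 'e'
  21: (8,13) 2 'ef'
  22: (13,9) 0 ''
  23: (9,15) 1 'f'
  24: (15,1) 1 'f'
  25: (1,14) 1 'f'

n(n+1)/2 = 26·27/2 = 351
Σ LCP = 0 + 2 + 1 + 1 + 0 + 2 + 0 + 1 + 3 + 1 + 2 + 1 + 2 + 2 + 0 + 1 + 0 + 1 + 1 + 1 + 1 + 2 + 0 + 1 + 1 + 1 = 28
distinct = 351 − 28 = 323

323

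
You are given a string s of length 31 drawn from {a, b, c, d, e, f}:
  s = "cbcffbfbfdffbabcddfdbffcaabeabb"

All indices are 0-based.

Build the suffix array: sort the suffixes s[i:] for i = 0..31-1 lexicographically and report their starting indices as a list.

[24, 28, 13, 25, 30, 12, 29, 14, 1, 26, 5, 7, 20, 23, 0, 15, 2, 19, 16, 17, 9, 27, 11, 4, 6, 22, 18, 8, 10, 3, 21]

rank→(start, suffix):
  0 → (24, 'aabeabb')
  1 → (28, 'abb')
  2 → (13, 'abcddfdbffcaabeabb')
  3 → (25, 'abeabb')
  4 → (30, 'b')
  5 → (12, 'babcddfdbffcaabeabb')
  6 → (29, 'bb')
  7 → (14, 'bcddfdbffcaabeabb')
  8 → (1, 'bcffbfbfdffbabcddfdbffcaabeabb')
  9 → (26, 'beabb')
  10 → (5, 'bfbfdffbabcddfdbffcaabeabb')
  11 → (7, 'bfdffbabcddfdbffcaabeabb')
  12 → (20, 'bffcaabeabb')
  13 → (23, 'caabeabb')
  14 → (0, 'cbcffbfbfdffbabcddfdbffcaabeabb')
  15 → (15, 'cddfdbffcaabeabb')
  16 → (2, 'cffbfbfdffbabcddfdbffcaabeabb')
  17 → (19, 'dbffcaabeabb')
  18 → (16, 'ddfdbffcaabeabb')
  19 → (17, 'dfdbffcaabeabb')
  20 → (9, 'dffbabcddfdbffcaabeabb')
  21 → (27, 'eabb')
  22 → (11, 'fbabcddfdbffcaabeabb')
  23 → (4, 'fbfbfdffbabcddfdbffcaabeabb')
  24 → (6, 'fbfdffbabcddfdbffcaabeabb')
  25 → (22, 'fcaabeabb')
  26 → (18, 'fdbffcaabeabb')
  27 → (8, 'fdffbabcddfdbffcaabeabb')
  28 → (10, 'ffbabcddfdbffcaabeabb')
  29 → (3, 'ffbfbfdffbabcddfdbffcaabeabb')
  30 → (21, 'ffcaabeabb')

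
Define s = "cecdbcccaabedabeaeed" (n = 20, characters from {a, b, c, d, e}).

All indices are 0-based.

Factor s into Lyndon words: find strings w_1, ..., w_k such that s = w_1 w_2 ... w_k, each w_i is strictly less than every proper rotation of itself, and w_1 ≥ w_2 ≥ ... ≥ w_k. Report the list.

["ce", "cd", "bccc", "aabedabeaeed"]

emit factor 1: 'ce' (i=0, period=2)
emit factor 2: 'cd' (i=2, period=2)
emit factor 3: 'bccc' (i=4, period=4)
emit factor 4: 'aabedabeaeed' (i=8, period=12)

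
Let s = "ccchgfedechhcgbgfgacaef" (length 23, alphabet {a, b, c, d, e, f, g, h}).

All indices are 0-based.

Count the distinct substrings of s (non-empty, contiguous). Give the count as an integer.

sorted suffixes:
  #0 SA[0]=18  'acaef'
  #1 SA[1]=20  'aef'
  #2 SA[2]=14  'bgfgacaef'
  #3 SA[3]=19  'caef'
  #4 SA[4]=0  'ccchgfedechhcgbgfgacaef'
  #5 SA[5]=1  'cchgfedechhcgbgfgacaef'
  #6 SA[6]=12  'cgbgfgacaef'
  #7 SA[7]=2  'chgfedechhcgbgfgacaef'
  #8 SA[8]=9  'chhcgbgfgacaef'
  #9 SA[9]=7  'dechhcgbgfgacaef'
  #10 SA[10]=8  'echhcgbgfgacaef'
  #11 SA[11]=6  'edechhcgbgfgacaef'
  #12 SA[12]=21  'ef'
  #13 SA[13]=22  'f'
  #14 SA[14]=5  'fedechhcgbgfgacaef'
  #15 SA[15]=16  'fgacaef'
  #16 SA[16]=17  'gacaef'
  #17 SA[17]=13  'gbgfgacaef'
  #18 SA[18]=4  'gfedechhcgbgfgacaef'
  #19 SA[19]=15  'gfgacaef'
  #20 SA[20]=11  'hcgbgfgacaef'
  #21 SA[21]=3  'hgfedechhcgbgfgacaef'
  #22 SA[22]=10  'hhcgbgfgacaef'

SA = [18, 20, 14, 19, 0, 1, 12, 2, 9, 7, 8, 6, 21, 22, 5, 16, 17, 13, 4, 15, 11, 3, 10]
rank  pair      lcp
   1  s[18:],s[20:]  1  'a'
   2  s[20:],s[14:]  0  ''
   3  s[14:],s[19:]  0  ''
   4  s[19:],s[0:]  1  'c'
   5  s[0:],s[1:]  2  'cc'
   6  s[1:],s[12:]  1  'c'
   7  s[12:],s[2:]  1  'c'
   8  s[2:],s[9:]  2  'ch'
   9  s[9:],s[7:]  0  ''
  10  s[7:],s[8:]  0  ''
  11  s[8:],s[6:]  1  'e'
  12  s[6:],s[21:]  1  'e'
  13  s[21:],s[22:]  0  ''
  14  s[22:],s[5:]  1  'f'
  15  s[5:],s[16:]  1  'f'
  16  s[16:],s[17:]  0  ''
  17  s[17:],s[13:]  1  'g'
  18  s[13:],s[4:]  1  'g'
  19  s[4:],s[15:]  2  'gf'
  20  s[15:],s[11:]  0  ''
  21  s[11:],s[3:]  1  'h'
  22  s[3:],s[10:]  1  'h'

n(n+1)/2 = 23·24/2 = 276
Σ LCP = 0 + 1 + 0 + 0 + 1 + 2 + 1 + 1 + 2 + 0 + 0 + 1 + 1 + 0 + 1 + 1 + 0 + 1 + 1 + 2 + 0 + 1 + 1 = 18
distinct = 276 − 18 = 258

258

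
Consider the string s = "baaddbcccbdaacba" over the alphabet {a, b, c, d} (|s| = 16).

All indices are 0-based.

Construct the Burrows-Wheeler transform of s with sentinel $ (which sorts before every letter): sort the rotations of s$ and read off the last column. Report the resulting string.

rank  rotation           last
    0  $baaddbcccbdaacba  a
    1  a$baaddbcccbdaacb  b
    2  aacba$baaddbcccbd  d
    3  aaddbcccbdaacba$b  b
    4  acba$baaddbcccbda  a
    5  addbcccbdaacba$ba  a
    6  ba$baaddbcccbdaac  c
    7  baaddbcccbdaacba$  $
    8  bcccbdaacba$baadd  d
    9  bdaacba$baaddbccc  c
   10  cba$baaddbcccbdaa  a
   11  cbdaacba$baaddbcc  c
   12  ccbdaacba$baaddbc  c
   13  cccbdaacba$baaddb  b
   14  daacba$baaddbcccb  b
   15  dbcccbdaacba$baad  d
   16  ddbcccbdaacba$baa  a

abdbaac$dcaccbbda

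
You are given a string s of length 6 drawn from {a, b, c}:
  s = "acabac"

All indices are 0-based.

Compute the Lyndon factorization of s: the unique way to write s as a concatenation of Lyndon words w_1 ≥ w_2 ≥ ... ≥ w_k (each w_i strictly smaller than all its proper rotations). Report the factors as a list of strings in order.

emit factor 1: 'ac' (i=0, period=2)
emit factor 2: 'abac' (i=2, period=4)

["ac", "abac"]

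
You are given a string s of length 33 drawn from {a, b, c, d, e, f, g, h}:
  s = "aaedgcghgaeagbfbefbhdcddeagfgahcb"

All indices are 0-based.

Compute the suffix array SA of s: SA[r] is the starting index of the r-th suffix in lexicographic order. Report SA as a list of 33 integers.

rank | idx | suffix
   0 |   0 | aaedgcghgaeagbfbefbhdcddeagfgahcb
   1 |   9 | aeagbfbefbhdcddeagfgahcb
   2 |   1 | aedgcghgaeagbfbefbhdcddeagfgahcb
   3 |  11 | agbfbefbhdcddeagfgahcb
   4 |  25 | agfgahcb
   5 |  29 | ahcb
   6 |  32 | b
   7 |  15 | befbhdcddeagfgahcb
   8 |  13 | bfbefbhdcddeagfgahcb
   9 |  18 | bhdcddeagfgahcb
  10 |  31 | cb
  11 |  21 | cddeagfgahcb
  12 |   5 | cghgaeagbfbefbhdcddeagfgahcb
  13 |  20 | dcddeagfgahcb
  14 |  22 | ddeagfgahcb
  15 |  23 | deagfgahcb
  16 |   3 | dgcghgaeagbfbefbhdcddeagfgahcb
  17 |  10 | eagbfbefbhdcddeagfgahcb
  18 |  24 | eagfgahcb
  19 |   2 | edgcghgaeagbfbefbhdcddeagfgahcb
  20 |  16 | efbhdcddeagfgahcb
  21 |  14 | fbefbhdcddeagfgahcb
  22 |  17 | fbhdcddeagfgahcb
  23 |  27 | fgahcb
  24 |   8 | gaeagbfbefbhdcddeagfgahcb
  25 |  28 | gahcb
  26 |  12 | gbfbefbhdcddeagfgahcb
  27 |   4 | gcghgaeagbfbefbhdcddeagfgahcb
  28 |  26 | gfgahcb
  29 |   6 | ghgaeagbfbefbhdcddeagfgahcb
  30 |  30 | hcb
  31 |  19 | hdcddeagfgahcb
  32 |   7 | hgaeagbfbefbhdcddeagfgahcb

[0, 9, 1, 11, 25, 29, 32, 15, 13, 18, 31, 21, 5, 20, 22, 23, 3, 10, 24, 2, 16, 14, 17, 27, 8, 28, 12, 4, 26, 6, 30, 19, 7]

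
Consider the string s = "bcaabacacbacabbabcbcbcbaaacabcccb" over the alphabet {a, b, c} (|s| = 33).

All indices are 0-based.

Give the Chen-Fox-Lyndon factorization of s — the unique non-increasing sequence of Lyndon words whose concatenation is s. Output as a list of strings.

emit factor 1: 'bc' (i=0, period=2)
emit factor 2: 'aabacacbacabbabcbcbcb' (i=2, period=21)
emit factor 3: 'aaacabcccb' (i=23, period=10)

["bc", "aabacacbacabbabcbcbcb", "aaacabcccb"]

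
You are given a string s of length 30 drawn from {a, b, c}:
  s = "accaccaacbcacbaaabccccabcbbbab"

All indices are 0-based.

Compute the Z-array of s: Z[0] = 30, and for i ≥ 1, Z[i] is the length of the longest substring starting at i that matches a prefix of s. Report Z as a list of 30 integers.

Z[0]=30
i=1: i≥r, start 0; Z[1]=0
i=2: i≥r, start 0; Z[2]=0
i=3: i≥r, start 0; Z[3]=4 extend→box=[3,7)
i=4: min(r-i=3, Z[1]=0)=0; Z[4]=0
i=5: min(r-i=2, Z[2]=0)=0; Z[5]=0
i=6: min(r-i=1, Z[3]=4)=1; Z[6]=1
i=7: i≥r, start 0; Z[7]=2 extend→box=[7,9)
i=8: min(r-i=1, Z[1]=0)=0; Z[8]=0
i=9: i≥r, start 0; Z[9]=0
i=10: i≥r, start 0; Z[10]=0
i=11: i≥r, start 0; Z[11]=2 extend→box=[11,13)
i=12: min(r-i=1, Z[1]=0)=0; Z[12]=0
i=13: i≥r, start 0; Z[13]=0
i=14: i≥r, start 0; Z[14]=1 extend→box=[14,15)
i=15: i≥r, start 0; Z[15]=1 extend→box=[15,16)
i=16: i≥r, start 0; Z[16]=1 extend→box=[16,17)
i=17: i≥r, start 0; Z[17]=0
i=18: i≥r, start 0; Z[18]=0
i=19: i≥r, start 0; Z[19]=0
i=20: i≥r, start 0; Z[20]=0
i=21: i≥r, start 0; Z[21]=0
i=22: i≥r, start 0; Z[22]=1 extend→box=[22,23)
i=23: i≥r, start 0; Z[23]=0
i=24: i≥r, start 0; Z[24]=0
i=25: i≥r, start 0; Z[25]=0
i=26: i≥r, start 0; Z[26]=0
i=27: i≥r, start 0; Z[27]=0
i=28: i≥r, start 0; Z[28]=1 extend→box=[28,29)
i=29: i≥r, start 0; Z[29]=0

[30, 0, 0, 4, 0, 0, 1, 2, 0, 0, 0, 2, 0, 0, 1, 1, 1, 0, 0, 0, 0, 0, 1, 0, 0, 0, 0, 0, 1, 0]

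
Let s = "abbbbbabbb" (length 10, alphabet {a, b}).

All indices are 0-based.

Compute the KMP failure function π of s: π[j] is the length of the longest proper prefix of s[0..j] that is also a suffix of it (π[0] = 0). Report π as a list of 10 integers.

[0, 0, 0, 0, 0, 0, 1, 2, 3, 4]

π[0] = 0
j=1 s[j]='b': π[1]=0 (border '')
j=2 s[j]='b': π[2]=0 (border '')
j=3 s[j]='b': π[3]=0 (border '')
j=4 s[j]='b': π[4]=0 (border '')
j=5 s[j]='b': π[5]=0 (border '')
j=6 s[j]='a': π[6]=1 (border 'a')
j=7 s[j]='b': π[7]=2 (border 'ab')
j=8 s[j]='b': π[8]=3 (border 'abb')
j=9 s[j]='b': π[9]=4 (border 'abbb')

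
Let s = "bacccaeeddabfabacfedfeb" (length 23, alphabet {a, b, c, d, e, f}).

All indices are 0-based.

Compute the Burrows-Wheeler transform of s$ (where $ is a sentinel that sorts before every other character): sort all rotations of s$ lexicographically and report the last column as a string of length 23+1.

rank  rotation                  last
    0  $bacccaeeddabfabacfedfeb  b
    1  abacfedfeb$bacccaeeddabf  f
    2  abfabacfedfeb$bacccaeedd  d
    3  acccaeeddabfabacfedfeb$b  b
    4  acfedfeb$bacccaeeddabfab  b
    5  aeeddabfabacfedfeb$baccc  c
    6  b$bacccaeeddabfabacfedfe  e
    7  bacccaeeddabfabacfedfeb$  $
    8  bacfedfeb$bacccaeeddabfa  a
    9  bfabacfedfeb$bacccaeedda  a
   10  caeeddabfabacfedfeb$bacc  c
   11  ccaeeddabfabacfedfeb$bac  c
   12  cccaeeddabfabacfedfeb$ba  a
   13  cfedfeb$bacccaeeddabfaba  a
   14  dabfabacfedfeb$bacccaeed  d
   15  ddabfabacfedfeb$bacccaee  e
   16  dfeb$bacccaeeddabfabacfe  e
   17  eb$bacccaeeddabfabacfedf  f
   18  eddabfabacfedfeb$bacccae  e
   19  edfeb$bacccaeeddabfabacf  f
   20  eeddabfabacfedfeb$baccca  a
   21  fabacfedfeb$bacccaeeddab  b
   22  feb$bacccaeeddabfabacfed  d
   23  fedfeb$bacccaeeddabfabac  c

bfdbbce$aaccaadeefefabdc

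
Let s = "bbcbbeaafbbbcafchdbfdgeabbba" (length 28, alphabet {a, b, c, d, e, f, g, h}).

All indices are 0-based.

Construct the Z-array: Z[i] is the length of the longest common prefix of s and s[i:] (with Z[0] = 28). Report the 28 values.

[28, 1, 0, 2, 1, 0, 0, 0, 0, 2, 3, 1, 0, 0, 0, 0, 0, 0, 1, 0, 0, 0, 0, 0, 2, 2, 1, 0]

Z[0]=28
i=1: i≥r, start 0; Z[1]=1 grow→box=[1,2)
i=2: i≥r, start 0; Z[2]=0
i=3: i≥r, start 0; Z[3]=2 grow→box=[3,5)
i=4: min(r-i=1, Z[1]=1)=1; Z[4]=1
i=5: i≥r, start 0; Z[5]=0
i=6: i≥r, start 0; Z[6]=0
i=7: i≥r, start 0; Z[7]=0
i=8: i≥r, start 0; Z[8]=0
i=9: i≥r, start 0; Z[9]=2 grow→box=[9,11)
i=10: min(r-i=1, Z[1]=1)=1; Z[10]=3 grow→box=[10,13)
i=11: min(r-i=2, Z[1]=1)=1; Z[11]=1
i=12: min(r-i=1, Z[2]=0)=0; Z[12]=0
i=13: i≥r, start 0; Z[13]=0
i=14: i≥r, start 0; Z[14]=0
i=15: i≥r, start 0; Z[15]=0
i=16: i≥r, start 0; Z[16]=0
i=17: i≥r, start 0; Z[17]=0
i=18: i≥r, start 0; Z[18]=1 grow→box=[18,19)
i=19: i≥r, start 0; Z[19]=0
i=20: i≥r, start 0; Z[20]=0
i=21: i≥r, start 0; Z[21]=0
i=22: i≥r, start 0; Z[22]=0
i=23: i≥r, start 0; Z[23]=0
i=24: i≥r, start 0; Z[24]=2 grow→box=[24,26)
i=25: min(r-i=1, Z[1]=1)=1; Z[25]=2 grow→box=[25,27)
i=26: min(r-i=1, Z[1]=1)=1; Z[26]=1
i=27: i≥r, start 0; Z[27]=0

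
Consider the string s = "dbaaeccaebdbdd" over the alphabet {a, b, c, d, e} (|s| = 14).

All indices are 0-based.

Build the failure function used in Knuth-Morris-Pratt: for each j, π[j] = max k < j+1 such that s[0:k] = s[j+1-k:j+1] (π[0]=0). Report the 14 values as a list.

[0, 0, 0, 0, 0, 0, 0, 0, 0, 0, 1, 2, 1, 1]

π[0] = 0
j=1 s[j]='b': π[1]=0 (border '')
j=2 s[j]='a': π[2]=0 (border '')
j=3 s[j]='a': π[3]=0 (border '')
j=4 s[j]='e': π[4]=0 (border '')
j=5 s[j]='c': π[5]=0 (border '')
j=6 s[j]='c': π[6]=0 (border '')
j=7 s[j]='a': π[7]=0 (border '')
j=8 s[j]='e': π[8]=0 (border '')
j=9 s[j]='b': π[9]=0 (border '')
j=10 s[j]='d': π[10]=1 (border 'd')
j=11 s[j]='b': π[11]=2 (border 'db')
j=12 s[j]='d': k: 2→0; π[12]=1 (border 'd')
j=13 s[j]='d': k: 1→0; π[13]=1 (border 'd')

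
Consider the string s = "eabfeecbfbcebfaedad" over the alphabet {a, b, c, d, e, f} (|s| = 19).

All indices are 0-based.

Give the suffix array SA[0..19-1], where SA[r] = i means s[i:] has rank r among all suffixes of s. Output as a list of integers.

rank | idx | suffix
   0 |   1 | abfeecbfbcebfaedad
   1 |  17 | ad
   2 |  14 | aedad
   3 |   9 | bcebfaedad
   4 |  12 | bfaedad
   5 |   7 | bfbcebfaedad
   6 |   2 | bfeecbfbcebfaedad
   7 |   6 | cbfbcebfaedad
   8 |  10 | cebfaedad
   9 |  18 | d
  10 |  16 | dad
  11 |   0 | eabfeecbfbcebfaedad
  12 |  11 | ebfaedad
  13 |   5 | ecbfbcebfaedad
  14 |  15 | edad
  15 |   4 | eecbfbcebfaedad
  16 |  13 | faedad
  17 |   8 | fbcebfaedad
  18 |   3 | feecbfbcebfaedad

[1, 17, 14, 9, 12, 7, 2, 6, 10, 18, 16, 0, 11, 5, 15, 4, 13, 8, 3]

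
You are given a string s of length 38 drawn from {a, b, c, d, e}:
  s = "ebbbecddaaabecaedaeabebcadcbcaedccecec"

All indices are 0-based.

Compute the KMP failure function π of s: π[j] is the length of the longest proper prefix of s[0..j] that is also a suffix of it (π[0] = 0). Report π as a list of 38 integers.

π[0] = 0
j=1 s[j]='b': π[1]=0 (border '')
j=2 s[j]='b': π[2]=0 (border '')
j=3 s[j]='b': π[3]=0 (border '')
j=4 s[j]='e': π[4]=1 (border 'e')
j=5 s[j]='c': k: 1→0; π[5]=0 (border '')
j=6 s[j]='d': π[6]=0 (border '')
j=7 s[j]='d': π[7]=0 (border '')
j=8 s[j]='a': π[8]=0 (border '')
j=9 s[j]='a': π[9]=0 (border '')
j=10 s[j]='a': π[10]=0 (border '')
j=11 s[j]='b': π[11]=0 (border '')
j=12 s[j]='e': π[12]=1 (border 'e')
j=13 s[j]='c': k: 1→0; π[13]=0 (border '')
j=14 s[j]='a': π[14]=0 (border '')
j=15 s[j]='e': π[15]=1 (border 'e')
j=16 s[j]='d': k: 1→0; π[16]=0 (border '')
j=17 s[j]='a': π[17]=0 (border '')
j=18 s[j]='e': π[18]=1 (border 'e')
j=19 s[j]='a': k: 1→0; π[19]=0 (border '')
j=20 s[j]='b': π[20]=0 (border '')
j=21 s[j]='e': π[21]=1 (border 'e')
j=22 s[j]='b': π[22]=2 (border 'eb')
j=23 s[j]='c': k: 2→0; π[23]=0 (border '')
j=24 s[j]='a': π[24]=0 (border '')
j=25 s[j]='d': π[25]=0 (border '')
j=26 s[j]='c': π[26]=0 (border '')
j=27 s[j]='b': π[27]=0 (border '')
j=28 s[j]='c': π[28]=0 (border '')
j=29 s[j]='a': π[29]=0 (border '')
j=30 s[j]='e': π[30]=1 (border 'e')
j=31 s[j]='d': k: 1→0; π[31]=0 (border '')
j=32 s[j]='c': π[32]=0 (border '')
j=33 s[j]='c': π[33]=0 (border '')
j=34 s[j]='e': π[34]=1 (border 'e')
j=35 s[j]='c': k: 1→0; π[35]=0 (border '')
j=36 s[j]='e': π[36]=1 (border 'e')
j=37 s[j]='c': k: 1→0; π[37]=0 (border '')

[0, 0, 0, 0, 1, 0, 0, 0, 0, 0, 0, 0, 1, 0, 0, 1, 0, 0, 1, 0, 0, 1, 2, 0, 0, 0, 0, 0, 0, 0, 1, 0, 0, 0, 1, 0, 1, 0]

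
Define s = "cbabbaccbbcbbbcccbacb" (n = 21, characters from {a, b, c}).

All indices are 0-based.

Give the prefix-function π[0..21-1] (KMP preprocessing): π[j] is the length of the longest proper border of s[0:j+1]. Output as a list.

π[0] = 0
j=1 s[j]='b': π[1]=0 (border '')
j=2 s[j]='a': π[2]=0 (border '')
j=3 s[j]='b': π[3]=0 (border '')
j=4 s[j]='b': π[4]=0 (border '')
j=5 s[j]='a': π[5]=0 (border '')
j=6 s[j]='c': π[6]=1 (border 'c')
j=7 s[j]='c': k: 1→0; π[7]=1 (border 'c')
j=8 s[j]='b': π[8]=2 (border 'cb')
j=9 s[j]='b': k: 2→0; π[9]=0 (border '')
j=10 s[j]='c': π[10]=1 (border 'c')
j=11 s[j]='b': π[11]=2 (border 'cb')
j=12 s[j]='b': k: 2→0; π[12]=0 (border '')
j=13 s[j]='b': π[13]=0 (border '')
j=14 s[j]='c': π[14]=1 (border 'c')
j=15 s[j]='c': k: 1→0; π[15]=1 (border 'c')
j=16 s[j]='c': k: 1→0; π[16]=1 (border 'c')
j=17 s[j]='b': π[17]=2 (border 'cb')
j=18 s[j]='a': π[18]=3 (border 'cba')
j=19 s[j]='c': k: 3→0; π[19]=1 (border 'c')
j=20 s[j]='b': π[20]=2 (border 'cb')

[0, 0, 0, 0, 0, 0, 1, 1, 2, 0, 1, 2, 0, 0, 1, 1, 1, 2, 3, 1, 2]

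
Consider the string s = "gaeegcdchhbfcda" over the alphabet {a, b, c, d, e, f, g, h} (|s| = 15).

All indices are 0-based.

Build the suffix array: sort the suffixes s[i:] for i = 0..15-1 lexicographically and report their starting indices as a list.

rank | idx | suffix
   0 |  14 | a
   1 |   1 | aeegcdchhbfcda
   2 |  10 | bfcda
   3 |  12 | cda
   4 |   5 | cdchhbfcda
   5 |   7 | chhbfcda
   6 |  13 | da
   7 |   6 | dchhbfcda
   8 |   2 | eegcdchhbfcda
   9 |   3 | egcdchhbfcda
  10 |  11 | fcda
  11 |   0 | gaeegcdchhbfcda
  12 |   4 | gcdchhbfcda
  13 |   9 | hbfcda
  14 |   8 | hhbfcda

[14, 1, 10, 12, 5, 7, 13, 6, 2, 3, 11, 0, 4, 9, 8]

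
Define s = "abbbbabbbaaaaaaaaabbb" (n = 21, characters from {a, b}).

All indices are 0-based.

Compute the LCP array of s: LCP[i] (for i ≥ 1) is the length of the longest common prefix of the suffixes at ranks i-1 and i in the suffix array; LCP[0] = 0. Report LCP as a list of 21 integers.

rank | idx | suffix
   0 |   9 | aaaaaaaaabbb
   1 |  10 | aaaaaaaabbb
   2 |  11 | aaaaaaabbb
   3 |  12 | aaaaaabbb
   4 |  13 | aaaaabbb
   5 |  14 | aaaabbb
   6 |  15 | aaabbb
   7 |  16 | aabbb
   8 |  17 | abbb
   9 |   5 | abbbaaaaaaaaabbb
  10 |   0 | abbbbabbbaaaaaaaaabbb
  11 |  20 | b
  12 |   8 | baaaaaaaaabbb
  13 |   4 | babbbaaaaaaaaabbb
  14 |  19 | bb
  15 |   7 | bbaaaaaaaaabbb
  16 |   3 | bbabbbaaaaaaaaabbb
  17 |  18 | bbb
  18 |   6 | bbbaaaaaaaaabbb
  19 |   2 | bbbabbbaaaaaaaaabbb
  20 |   1 | bbbbabbbaaaaaaaaabbb

SA = [9, 10, 11, 12, 13, 14, 15, 16, 17, 5, 0, 20, 8, 4, 19, 7, 3, 18, 6, 2, 1]
rank  pair      lcp
   1  s[9:],s[10:]  8  'aaaaaaaa'
   2  s[10:],s[11:]  7  'aaaaaaa'
   3  s[11:],s[12:]  6  'aaaaaa'
   4  s[12:],s[13:]  5  'aaaaa'
   5  s[13:],s[14:]  4  'aaaa'
   6  s[14:],s[15:]  3  'aaa'
   7  s[15:],s[16:]  2  'aa'
   8  s[16:],s[17:]  1  'a'
   9  s[17:],s[5:]  4  'abbb'
  10  s[5:],s[0:]  4  'abbb'
  11  s[0:],s[20:]  0  ''
  12  s[20:],s[8:]  1  'b'
  13  s[8:],s[4:]  2  'ba'
  14  s[4:],s[19:]  1  'b'
  15  s[19:],s[7:]  2  'bb'
  16  s[7:],s[3:]  3  'bba'
  17  s[3:],s[18:]  2  'bb'
  18  s[18:],s[6:]  3  'bbb'
  19  s[6:],s[2:]  4  'bbba'
  20  s[2:],s[1:]  3  'bbb'

[0, 8, 7, 6, 5, 4, 3, 2, 1, 4, 4, 0, 1, 2, 1, 2, 3, 2, 3, 4, 3]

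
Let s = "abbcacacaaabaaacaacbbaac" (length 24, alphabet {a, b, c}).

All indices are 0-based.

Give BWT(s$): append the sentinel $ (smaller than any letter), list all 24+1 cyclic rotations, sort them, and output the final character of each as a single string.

rank  rotation                   last
    0  $abbcacacaaabaaacaacbbaac  c
    1  aaabaaacaacbbaac$abbcacac  c
    2  aaacaacbbaac$abbcacacaaab  b
    3  aabaaacaacbbaac$abbcacaca  a
    4  aac$abbcacacaaabaaacaacbb  b
    5  aacaacbbaac$abbcacacaaaba  a
    6  aacbbaac$abbcacacaaabaaac  c
    7  abaaacaacbbaac$abbcacacaa  a
    8  abbcacacaaabaaacaacbbaac$  $
    9  ac$abbcacacaaabaaacaacbba  a
   10  acaaabaaacaacbbaac$abbcac  c
   11  acaacbbaac$abbcacacaaabaa  a
   12  acacaaabaaacaacbbaac$abbc  c
   13  acbbaac$abbcacacaaabaaaca  a
   14  baaacaacbbaac$abbcacacaaa  a
   15  baac$abbcacacaaabaaacaacb  b
   16  bbaac$abbcacacaaabaaacaac  c
   17  bbcacacaaabaaacaacbbaac$a  a
   18  bcacacaaabaaacaacbbaac$ab  b
   19  c$abbcacacaaabaaacaacbbaa  a
   20  caaabaaacaacbbaac$abbcaca  a
   21  caacbbaac$abbcacacaaabaaa  a
   22  cacaaabaaacaacbbaac$abbca  a
   23  cacacaaabaaacaacbbaac$abb  b
   24  cbbaac$abbcacacaaabaaacaa  a

ccbabaca$acacaabcabaaaaba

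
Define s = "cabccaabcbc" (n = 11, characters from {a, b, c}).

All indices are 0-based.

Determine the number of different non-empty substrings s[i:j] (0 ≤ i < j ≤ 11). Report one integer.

rank | idx | suffix
   0 |   5 | aabcbc
   1 |   6 | abcbc
   2 |   1 | abccaabcbc
   3 |   9 | bc
   4 |   7 | bcbc
   5 |   2 | bccaabcbc
   6 |  10 | c
   7 |   4 | caabcbc
   8 |   0 | cabccaabcbc
   9 |   8 | cbc
  10 |   3 | ccaabcbc

SA = [5, 6, 1, 9, 7, 2, 10, 4, 0, 8, 3]
rank  pair      lcp
   1  s[5:],s[6:]  1  'a'
   2  s[6:],s[1:]  3  'abc'
   3  s[1:],s[9:]  0  ''
   4  s[9:],s[7:]  2  'bc'
   5  s[7:],s[2:]  2  'bc'
   6  s[2:],s[10:]  0  ''
   7  s[10:],s[4:]  1  'c'
   8  s[4:],s[0:]  2  'ca'
   9  s[0:],s[8:]  1  'c'
  10  s[8:],s[3:]  1  'c'

n(n+1)/2 = 11·12/2 = 66
Σ LCP = 0 + 1 + 3 + 0 + 2 + 2 + 0 + 1 + 2 + 1 + 1 = 13
distinct = 66 − 13 = 53

53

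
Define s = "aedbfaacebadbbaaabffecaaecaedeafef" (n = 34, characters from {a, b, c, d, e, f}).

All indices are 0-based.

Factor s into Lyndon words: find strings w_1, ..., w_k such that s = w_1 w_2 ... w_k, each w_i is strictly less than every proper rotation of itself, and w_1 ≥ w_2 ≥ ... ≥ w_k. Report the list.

emit factor 1: 'aedbf' (i=0, period=5)
emit factor 2: 'aacebadbb' (i=5, period=9)
emit factor 3: 'aaabffecaaecaedeafef' (i=14, period=20)

["aedbf", "aacebadbb", "aaabffecaaecaedeafef"]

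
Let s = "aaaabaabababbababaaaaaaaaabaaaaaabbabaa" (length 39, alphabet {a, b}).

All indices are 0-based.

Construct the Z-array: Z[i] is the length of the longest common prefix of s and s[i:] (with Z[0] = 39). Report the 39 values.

[39, 3, 2, 1, 0, 2, 1, 0, 1, 0, 1, 0, 0, 1, 0, 1, 0, 4, 4, 4, 4, 4, 7, 3, 2, 1, 0, 4, 4, 5, 3, 2, 1, 0, 0, 1, 0, 2, 1]

Z[0]=39
i=1: outside box; Z[1]=3 grow→box=[1,4)
i=2: min(r-i=2, Z[1]=3)=2; Z[2]=2
i=3: min(r-i=1, Z[2]=2)=1; Z[3]=1
i=4: outside box; Z[4]=0
i=5: outside box; Z[5]=2 grow→box=[5,7)
i=6: min(r-i=1, Z[1]=3)=1; Z[6]=1
i=7: outside box; Z[7]=0
i=8: outside box; Z[8]=1 grow→box=[8,9)
i=9: outside box; Z[9]=0
i=10: outside box; Z[10]=1 grow→box=[10,11)
i=11: outside box; Z[11]=0
i=12: outside box; Z[12]=0
i=13: outside box; Z[13]=1 grow→box=[13,14)
i=14: outside box; Z[14]=0
i=15: outside box; Z[15]=1 grow→box=[15,16)
i=16: outside box; Z[16]=0
i=17: outside box; Z[17]=4 grow→box=[17,21)
i=18: min(r-i=3, Z[1]=3)=3; Z[18]=4 grow→box=[18,22)
i=19: min(r-i=3, Z[1]=3)=3; Z[19]=4 grow→box=[19,23)
i=20: min(r-i=3, Z[1]=3)=3; Z[20]=4 grow→box=[20,24)
i=21: min(r-i=3, Z[1]=3)=3; Z[21]=4 grow→box=[21,25)
i=22: min(r-i=3, Z[1]=3)=3; Z[22]=7 grow→box=[22,29)
i=23: min(r-i=6, Z[1]=3)=3; Z[23]=3
i=24: min(r-i=5, Z[2]=2)=2; Z[24]=2
i=25: min(r-i=4, Z[3]=1)=1; Z[25]=1
i=26: min(r-i=3, Z[4]=0)=0; Z[26]=0
i=27: min(r-i=2, Z[5]=2)=2; Z[27]=4 grow→box=[27,31)
i=28: min(r-i=3, Z[1]=3)=3; Z[28]=4 grow→box=[28,32)
i=29: min(r-i=3, Z[1]=3)=3; Z[29]=5 grow→box=[29,34)
i=30: min(r-i=4, Z[1]=3)=3; Z[30]=3
i=31: min(r-i=3, Z[2]=2)=2; Z[31]=2
i=32: min(r-i=2, Z[3]=1)=1; Z[32]=1
i=33: min(r-i=1, Z[4]=0)=0; Z[33]=0
i=34: outside box; Z[34]=0
i=35: outside box; Z[35]=1 grow→box=[35,36)
i=36: outside box; Z[36]=0
i=37: outside box; Z[37]=2 grow→box=[37,39)
i=38: min(r-i=1, Z[1]=3)=1; Z[38]=1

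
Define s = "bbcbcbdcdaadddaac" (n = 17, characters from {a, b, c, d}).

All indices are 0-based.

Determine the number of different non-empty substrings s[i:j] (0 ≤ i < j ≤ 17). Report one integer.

rank→(start, suffix):
  0 → (14, 'aac')
  1 → (9, 'aadddaac')
  2 → (15, 'ac')
  3 → (10, 'adddaac')
  4 → (0, 'bbcbcbdcdaadddaac')
  5 → (1, 'bcbcbdcdaadddaac')
  6 → (3, 'bcbdcdaadddaac')
  7 → (5, 'bdcdaadddaac')
  8 → (16, 'c')
  9 → (2, 'cbcbdcdaadddaac')
  10 → (4, 'cbdcdaadddaac')
  11 → (7, 'cdaadddaac')
  12 → (13, 'daac')
  13 → (8, 'daadddaac')
  14 → (6, 'dcdaadddaac')
  15 → (12, 'ddaac')
  16 → (11, 'dddaac')

SA = [14, 9, 15, 10, 0, 1, 3, 5, 16, 2, 4, 7, 13, 8, 6, 12, 11]
i: (SA[i-1],SA[i]) lcp shared
  1: (14,9) 2 'aa'
  2: (9,15) 1 'a'
  3: (15,10) 1 'a'
  4: (10,0) 0 ''
  5: (0,1) 1 'b'
  6: (1,3) 3 'bcb'
  7: (3,5) 1 'b'
  8: (5,16) 0 ''
  9: (16,2) 1 'c'
  10: (2,4) 2 'cb'
  11: (4,7) 1 'c'
  12: (7,13) 0 ''
  13: (13,8) 3 'daa'
  14: (8,6) 1 'd'
  15: (6,12) 1 'd'
  16: (12,11) 2 'dd'

n(n+1)/2 = 17·18/2 = 153
Σ LCP = 0 + 2 + 1 + 1 + 0 + 1 + 3 + 1 + 0 + 1 + 2 + 1 + 0 + 3 + 1 + 1 + 2 = 20
distinct = 153 − 20 = 133

133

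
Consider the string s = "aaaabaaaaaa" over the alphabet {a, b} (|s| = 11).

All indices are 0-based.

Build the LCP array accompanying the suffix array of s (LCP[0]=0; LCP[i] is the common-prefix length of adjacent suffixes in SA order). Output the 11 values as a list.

[0, 1, 2, 3, 4, 5, 4, 3, 2, 1, 0]

sorted suffixes:
  #0 SA[0]=10  'a'
  #1 SA[1]=9  'aa'
  #2 SA[2]=8  'aaa'
  #3 SA[3]=7  'aaaa'
  #4 SA[4]=6  'aaaaa'
  #5 SA[5]=5  'aaaaaa'
  #6 SA[6]=0  'aaaabaaaaaa'
  #7 SA[7]=1  'aaabaaaaaa'
  #8 SA[8]=2  'aabaaaaaa'
  #9 SA[9]=3  'abaaaaaa'
  #10 SA[10]=4  'baaaaaa'

SA = [10, 9, 8, 7, 6, 5, 0, 1, 2, 3, 4]
rank  pair      lcp
   1  s[10:],s[9:]  1  'a'
   2  s[9:],s[8:]  2  'aa'
   3  s[8:],s[7:]  3  'aaa'
   4  s[7:],s[6:]  4  'aaaa'
   5  s[6:],s[5:]  5  'aaaaa'
   6  s[5:],s[0:]  4  'aaaa'
   7  s[0:],s[1:]  3  'aaa'
   8  s[1:],s[2:]  2  'aa'
   9  s[2:],s[3:]  1  'a'
  10  s[3:],s[4:]  0  ''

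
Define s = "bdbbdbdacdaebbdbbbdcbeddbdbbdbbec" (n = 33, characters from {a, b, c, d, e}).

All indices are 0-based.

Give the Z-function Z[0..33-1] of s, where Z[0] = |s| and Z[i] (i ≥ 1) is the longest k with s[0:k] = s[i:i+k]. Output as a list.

[33, 0, 1, 3, 0, 2, 0, 0, 0, 0, 0, 0, 1, 4, 0, 1, 1, 2, 0, 0, 1, 0, 0, 0, 6, 0, 1, 4, 0, 1, 1, 0, 0]

Z[0]=33
i=1: fresh scan; Z[1]=0
i=2: fresh scan; Z[2]=1 scan→box=[2,3)
i=3: fresh scan; Z[3]=3 scan→box=[3,6)
i=4: min(r-i=2, Z[1]=0)=0; Z[4]=0
i=5: min(r-i=1, Z[2]=1)=1; Z[5]=2 scan→box=[5,7)
i=6: min(r-i=1, Z[1]=0)=0; Z[6]=0
i=7: fresh scan; Z[7]=0
i=8: fresh scan; Z[8]=0
i=9: fresh scan; Z[9]=0
i=10: fresh scan; Z[10]=0
i=11: fresh scan; Z[11]=0
i=12: fresh scan; Z[12]=1 scan→box=[12,13)
i=13: fresh scan; Z[13]=4 scan→box=[13,17)
i=14: min(r-i=3, Z[1]=0)=0; Z[14]=0
i=15: min(r-i=2, Z[2]=1)=1; Z[15]=1
i=16: min(r-i=1, Z[3]=3)=1; Z[16]=1
i=17: fresh scan; Z[17]=2 scan→box=[17,19)
i=18: min(r-i=1, Z[1]=0)=0; Z[18]=0
i=19: fresh scan; Z[19]=0
i=20: fresh scan; Z[20]=1 scan→box=[20,21)
i=21: fresh scan; Z[21]=0
i=22: fresh scan; Z[22]=0
i=23: fresh scan; Z[23]=0
i=24: fresh scan; Z[24]=6 scan→box=[24,30)
i=25: min(r-i=5, Z[1]=0)=0; Z[25]=0
i=26: min(r-i=4, Z[2]=1)=1; Z[26]=1
i=27: min(r-i=3, Z[3]=3)=3; Z[27]=4 scan→box=[27,31)
i=28: min(r-i=3, Z[1]=0)=0; Z[28]=0
i=29: min(r-i=2, Z[2]=1)=1; Z[29]=1
i=30: min(r-i=1, Z[3]=3)=1; Z[30]=1
i=31: fresh scan; Z[31]=0
i=32: fresh scan; Z[32]=0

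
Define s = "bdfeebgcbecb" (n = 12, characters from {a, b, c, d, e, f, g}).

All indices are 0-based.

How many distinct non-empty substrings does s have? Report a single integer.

71

rank | idx | suffix
   0 |  11 | b
   1 |   0 | bdfeebgcbecb
   2 |   8 | becb
   3 |   5 | bgcbecb
   4 |  10 | cb
   5 |   7 | cbecb
   6 |   1 | dfeebgcbecb
   7 |   4 | ebgcbecb
   8 |   9 | ecb
   9 |   3 | eebgcbecb
  10 |   2 | feebgcbecb
  11 |   6 | gcbecb

SA = [11, 0, 8, 5, 10, 7, 1, 4, 9, 3, 2, 6]
rank  pair      lcp
   1  s[11:],s[0:]  1  'b'
   2  s[0:],s[8:]  1  'b'
   3  s[8:],s[5:]  1  'b'
   4  s[5:],s[10:]  0  ''
   5  s[10:],s[7:]  2  'cb'
   6  s[7:],s[1:]  0  ''
   7  s[1:],s[4:]  0  ''
   8  s[4:],s[9:]  1  'e'
   9  s[9:],s[3:]  1  'e'
  10  s[3:],s[2:]  0  ''
  11  s[2:],s[6:]  0  ''

n(n+1)/2 = 12·13/2 = 78
Σ LCP = 0 + 1 + 1 + 1 + 0 + 2 + 0 + 0 + 1 + 1 + 0 + 0 = 7
distinct = 78 − 7 = 71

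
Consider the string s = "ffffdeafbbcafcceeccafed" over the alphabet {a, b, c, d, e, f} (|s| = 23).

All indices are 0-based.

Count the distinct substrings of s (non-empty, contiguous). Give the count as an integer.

251

rank | idx | suffix
   0 |   6 | afbbcafcceeccafed
   1 |  11 | afcceeccafed
   2 |  19 | afed
   3 |   8 | bbcafcceeccafed
   4 |   9 | bcafcceeccafed
   5 |  10 | cafcceeccafed
   6 |  18 | cafed
   7 |  17 | ccafed
   8 |  13 | cceeccafed
   9 |  14 | ceeccafed
  10 |  22 | d
  11 |   4 | deafbbcafcceeccafed
  12 |   5 | eafbbcafcceeccafed
  13 |  16 | eccafed
  14 |  21 | ed
  15 |  15 | eeccafed
  16 |   7 | fbbcafcceeccafed
  17 |  12 | fcceeccafed
  18 |   3 | fdeafbbcafcceeccafed
  19 |  20 | fed
  20 |   2 | ffdeafbbcafcceeccafed
  21 |   1 | fffdeafbbcafcceeccafed
  22 |   0 | ffffdeafbbcafcceeccafed

SA = [6, 11, 19, 8, 9, 10, 18, 17, 13, 14, 22, 4, 5, 16, 21, 15, 7, 12, 3, 20, 2, 1, 0]
i: (SA[i-1],SA[i]) lcp shared
  1: (6,11) 2 'af'
  2: (11,19) 2 'af'
  3: (19,8) 0 ''
  4: (8,9) 1 'b'
  5: (9,10) 0 ''
  6: (10,18) 3 'caf'
  7: (18,17) 1 'c'
  8: (17,13) 2 'cc'
  9: (13,14) 1 'c'
  10: (14,22) 0 ''
  11: (22,4) 1 'd'
  12: (4,5) 0 ''
  13: (5,16) 1 'e'
  14: (16,21) 1 'e'
  15: (21,15) 1 'e'
  16: (15,7) 0 ''
  17: (7,12) 1 'f'
  18: (12,3) 1 'f'
  19: (3,20) 1 'f'
  20: (20,2) 1 'f'
  21: (2,1) 2 'ff'
  22: (1,0) 3 'fff'

n(n+1)/2 = 23·24/2 = 276
Σ LCP = 0 + 2 + 2 + 0 + 1 + 0 + 3 + 1 + 2 + 1 + 0 + 1 + 0 + 1 + 1 + 1 + 0 + 1 + 1 + 1 + 1 + 2 + 3 = 25
distinct = 276 − 25 = 251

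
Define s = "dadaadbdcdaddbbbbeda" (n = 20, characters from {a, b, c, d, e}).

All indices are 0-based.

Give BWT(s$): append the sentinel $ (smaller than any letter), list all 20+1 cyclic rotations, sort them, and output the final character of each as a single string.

rank  rotation               last
    0  $dadaadbdcdaddbbbbeda  a
    1  a$dadaadbdcdaddbbbbed  d
    2  aadbdcdaddbbbbeda$dad  d
    3  adaadbdcdaddbbbbeda$d  d
    4  adbdcdaddbbbbeda$dada  a
    5  addbbbbeda$dadaadbdcd  d
    6  bbbbeda$dadaadbdcdadd  d
    7  bbbeda$dadaadbdcdaddb  b
    8  bbeda$dadaadbdcdaddbb  b
    9  bdcdaddbbbbeda$dadaad  d
   10  beda$dadaadbdcdaddbbb  b
   11  cdaddbbbbeda$dadaadbd  d
   12  da$dadaadbdcdaddbbbbe  e
   13  daadbdcdaddbbbbeda$da  a
   14  dadaadbdcdaddbbbbeda$  $
   15  daddbbbbeda$dadaadbdc  c
   16  dbbbbeda$dadaadbdcdad  d
   17  dbdcdaddbbbbeda$dadaa  a
   18  dcdaddbbbbeda$dadaadb  b
   19  ddbbbbeda$dadaadbdcda  a
   20  eda$dadaadbdcdaddbbbb  b

adddaddbbdbdea$cdabab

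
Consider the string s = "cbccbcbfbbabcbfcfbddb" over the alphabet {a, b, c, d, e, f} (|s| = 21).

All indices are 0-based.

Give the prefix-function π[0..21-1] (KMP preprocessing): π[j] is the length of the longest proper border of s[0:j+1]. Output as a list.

[0, 0, 1, 1, 2, 3, 2, 0, 0, 0, 0, 0, 1, 2, 0, 1, 0, 0, 0, 0, 0]

π[0] = 0
j=1 s[j]='b': π[1]=0 (border '')
j=2 s[j]='c': π[2]=1 (border 'c')
j=3 s[j]='c': k: 1→0; π[3]=1 (border 'c')
j=4 s[j]='b': π[4]=2 (border 'cb')
j=5 s[j]='c': π[5]=3 (border 'cbc')
j=6 s[j]='b': k: 3→1; π[6]=2 (border 'cb')
j=7 s[j]='f': k: 2→0; π[7]=0 (border '')
j=8 s[j]='b': π[8]=0 (border '')
j=9 s[j]='b': π[9]=0 (border '')
j=10 s[j]='a': π[10]=0 (border '')
j=11 s[j]='b': π[11]=0 (border '')
j=12 s[j]='c': π[12]=1 (border 'c')
j=13 s[j]='b': π[13]=2 (border 'cb')
j=14 s[j]='f': k: 2→0; π[14]=0 (border '')
j=15 s[j]='c': π[15]=1 (border 'c')
j=16 s[j]='f': k: 1→0; π[16]=0 (border '')
j=17 s[j]='b': π[17]=0 (border '')
j=18 s[j]='d': π[18]=0 (border '')
j=19 s[j]='d': π[19]=0 (border '')
j=20 s[j]='b': π[20]=0 (border '')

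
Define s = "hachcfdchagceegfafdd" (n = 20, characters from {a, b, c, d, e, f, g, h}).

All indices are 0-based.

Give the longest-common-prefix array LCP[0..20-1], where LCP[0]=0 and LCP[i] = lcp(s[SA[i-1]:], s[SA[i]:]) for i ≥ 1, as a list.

sorted suffixes:
  #0 SA[0]=1  'achcfdchagceegfafdd'
  #1 SA[1]=16  'afdd'
  #2 SA[2]=9  'agceegfafdd'
  #3 SA[3]=11  'ceegfafdd'
  #4 SA[4]=4  'cfdchagceegfafdd'
  #5 SA[5]=7  'chagceegfafdd'
  #6 SA[6]=2  'chcfdchagceegfafdd'
  #7 SA[7]=19  'd'
  #8 SA[8]=6  'dchagceegfafdd'
  #9 SA[9]=18  'dd'
  #10 SA[10]=12  'eegfafdd'
  #11 SA[11]=13  'egfafdd'
  #12 SA[12]=15  'fafdd'
  #13 SA[13]=5  'fdchagceegfafdd'
  #14 SA[14]=17  'fdd'
  #15 SA[15]=10  'gceegfafdd'
  #16 SA[16]=14  'gfafdd'
  #17 SA[17]=0  'hachcfdchagceegfafdd'
  #18 SA[18]=8  'hagceegfafdd'
  #19 SA[19]=3  'hcfdchagceegfafdd'

SA = [1, 16, 9, 11, 4, 7, 2, 19, 6, 18, 12, 13, 15, 5, 17, 10, 14, 0, 8, 3]
[i] adj suffixes → lcp
  [1] 1/16 → 1 ('a')
  [2] 16/9 → 1 ('a')
  [3] 9/11 → 0 ('')
  [4] 11/4 → 1 ('c')
  [5] 4/7 → 1 ('c')
  [6] 7/2 → 2 ('ch')
  [7] 2/19 → 0 ('')
  [8] 19/6 → 1 ('d')
  [9] 6/18 → 1 ('d')
  [10] 18/12 → 0 ('')
  [11] 12/13 → 1 ('e')
  [12] 13/15 → 0 ('')
  [13] 15/5 → 1 ('f')
  [14] 5/17 → 2 ('fd')
  [15] 17/10 → 0 ('')
  [16] 10/14 → 1 ('g')
  [17] 14/0 → 0 ('')
  [18] 0/8 → 2 ('ha')
  [19] 8/3 → 1 ('h')

[0, 1, 1, 0, 1, 1, 2, 0, 1, 1, 0, 1, 0, 1, 2, 0, 1, 0, 2, 1]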